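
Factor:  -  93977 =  - 13^1 * 7229^1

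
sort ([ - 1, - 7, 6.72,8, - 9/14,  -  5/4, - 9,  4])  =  [-9, - 7, - 5/4,  -  1, - 9/14,4 , 6.72,8]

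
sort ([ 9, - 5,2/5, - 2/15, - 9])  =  [  -  9, - 5,-2/15,2/5,9]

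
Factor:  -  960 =  -  2^6 * 3^1*5^1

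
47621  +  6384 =54005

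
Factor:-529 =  - 23^2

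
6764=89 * 76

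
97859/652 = 150+59/652 = 150.09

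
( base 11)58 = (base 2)111111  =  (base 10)63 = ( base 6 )143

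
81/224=81/224  =  0.36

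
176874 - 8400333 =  - 8223459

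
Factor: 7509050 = 2^1*5^2*179^1*839^1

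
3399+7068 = 10467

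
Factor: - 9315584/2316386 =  - 4657792/1158193 = - 2^7*17^ (-1 )*193^( -1)*353^(- 1)*36389^1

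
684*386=264024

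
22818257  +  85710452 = 108528709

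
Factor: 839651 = 839651^1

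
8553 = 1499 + 7054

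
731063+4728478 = 5459541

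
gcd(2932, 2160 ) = 4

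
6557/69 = 95 + 2/69 = 95.03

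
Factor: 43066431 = 3^3*1595053^1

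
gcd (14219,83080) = 1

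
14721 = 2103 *7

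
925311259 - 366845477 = 558465782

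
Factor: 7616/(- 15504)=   -28/57 = -2^2*3^(-1 )*7^1*19^(-1) 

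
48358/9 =5373 + 1/9 =5373.11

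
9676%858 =238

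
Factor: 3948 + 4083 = 8031 = 3^1*2677^1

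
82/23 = 3 + 13/23 = 3.57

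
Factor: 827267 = 7^2 * 16883^1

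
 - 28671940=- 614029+-28057911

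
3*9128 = 27384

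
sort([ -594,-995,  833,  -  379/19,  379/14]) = [ -995, - 594,  -  379/19,379/14,833 ]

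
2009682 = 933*2154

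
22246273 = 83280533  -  61034260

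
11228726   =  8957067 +2271659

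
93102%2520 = 2382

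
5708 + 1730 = 7438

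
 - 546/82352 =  - 273/41176 =-0.01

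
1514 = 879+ 635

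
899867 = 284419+615448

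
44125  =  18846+25279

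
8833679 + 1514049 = 10347728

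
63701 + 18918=82619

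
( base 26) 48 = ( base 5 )422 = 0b1110000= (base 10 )112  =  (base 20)5c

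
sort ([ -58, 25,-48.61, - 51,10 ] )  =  [ - 58, - 51 , - 48.61,  10,  25] 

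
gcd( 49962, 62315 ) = 11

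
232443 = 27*8609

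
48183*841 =40521903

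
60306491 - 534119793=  - 473813302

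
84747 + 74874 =159621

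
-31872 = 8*( - 3984)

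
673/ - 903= - 1 + 230/903 =- 0.75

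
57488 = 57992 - 504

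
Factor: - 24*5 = -120 = - 2^3*3^1*5^1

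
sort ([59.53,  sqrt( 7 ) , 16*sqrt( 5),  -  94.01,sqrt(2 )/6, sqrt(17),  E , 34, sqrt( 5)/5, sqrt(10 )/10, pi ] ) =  [ - 94.01 , sqrt(2)/6, sqrt( 10 )/10,  sqrt(5)/5, sqrt( 7), E,  pi, sqrt( 17),34,16*sqrt(5 ),59.53]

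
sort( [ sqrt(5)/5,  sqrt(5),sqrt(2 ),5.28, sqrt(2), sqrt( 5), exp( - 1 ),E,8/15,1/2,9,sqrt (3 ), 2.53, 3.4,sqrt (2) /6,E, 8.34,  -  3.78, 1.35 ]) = [ - 3.78,sqrt(2) /6,exp( - 1), sqrt(5 )/5, 1/2, 8/15,1.35, sqrt(2),sqrt(2 ),sqrt( 3 ),sqrt( 5),sqrt(5 ),2.53,E, E, 3.4,5.28, 8.34,9] 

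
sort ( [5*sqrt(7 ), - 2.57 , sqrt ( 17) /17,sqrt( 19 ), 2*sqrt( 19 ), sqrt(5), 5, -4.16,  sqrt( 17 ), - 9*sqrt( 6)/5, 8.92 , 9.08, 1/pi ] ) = [ - 9 * sqrt(6 ) /5, - 4.16, - 2.57, sqrt( 17)/17, 1/pi, sqrt(5 ),sqrt( 17 ), sqrt(19), 5,2*sqrt(19), 8.92, 9.08, 5*  sqrt ( 7 )]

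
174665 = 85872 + 88793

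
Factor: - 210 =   -  2^1*3^1*5^1*7^1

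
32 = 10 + 22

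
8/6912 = 1/864 =0.00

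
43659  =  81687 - 38028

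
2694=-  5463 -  - 8157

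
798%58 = 44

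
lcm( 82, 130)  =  5330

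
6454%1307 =1226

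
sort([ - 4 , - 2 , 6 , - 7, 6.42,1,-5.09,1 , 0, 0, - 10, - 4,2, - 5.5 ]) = [ - 10, - 7, - 5.5, - 5.09, - 4, - 4, - 2 , 0  ,  0 , 1, 1,  2, 6, 6.42] 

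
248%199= 49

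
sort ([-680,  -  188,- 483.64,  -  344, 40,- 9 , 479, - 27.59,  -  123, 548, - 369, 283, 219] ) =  [ - 680, - 483.64,-369, - 344,-188,  -  123, - 27.59, - 9,40,  219, 283,479, 548] 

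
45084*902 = 40665768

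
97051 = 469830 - 372779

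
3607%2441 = 1166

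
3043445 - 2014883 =1028562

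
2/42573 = 2/42573 = 0.00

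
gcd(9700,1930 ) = 10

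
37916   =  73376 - 35460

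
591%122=103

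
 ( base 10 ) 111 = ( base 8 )157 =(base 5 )421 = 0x6F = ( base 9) 133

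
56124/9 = 6236  =  6236.00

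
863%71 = 11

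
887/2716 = 887/2716= 0.33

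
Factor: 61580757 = 3^1*7^1*  607^1 * 4831^1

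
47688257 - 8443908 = 39244349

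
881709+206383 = 1088092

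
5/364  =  5/364 = 0.01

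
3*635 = 1905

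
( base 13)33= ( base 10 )42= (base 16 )2A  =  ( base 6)110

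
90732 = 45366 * 2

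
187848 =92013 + 95835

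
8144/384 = 21+5/24 = 21.21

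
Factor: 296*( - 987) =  - 292152 = - 2^3*3^1*7^1*37^1 * 47^1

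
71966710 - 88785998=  - 16819288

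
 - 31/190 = -1+159/190 = - 0.16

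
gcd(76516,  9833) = 1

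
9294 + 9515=18809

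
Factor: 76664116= 2^2 * 31^1*163^1 * 3793^1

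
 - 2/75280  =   - 1/37640=- 0.00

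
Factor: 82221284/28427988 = 20555321/7106997 = 3^( - 1)*19^1*37^ ( - 1 )*43^(-1)*1489^ (-1 )*1081859^1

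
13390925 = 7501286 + 5889639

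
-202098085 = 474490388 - 676588473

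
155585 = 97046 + 58539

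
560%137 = 12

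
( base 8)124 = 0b1010100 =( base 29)2Q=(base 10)84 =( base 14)60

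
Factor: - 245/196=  - 5/4 = - 2^(  -  2) * 5^1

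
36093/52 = 36093/52= 694.10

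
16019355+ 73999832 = 90019187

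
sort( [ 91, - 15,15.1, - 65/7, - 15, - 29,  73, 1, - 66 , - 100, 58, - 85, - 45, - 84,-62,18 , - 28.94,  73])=[ - 100, - 85, - 84, - 66, - 62 , - 45, - 29, - 28.94, - 15, - 15,-65/7,1, 15.1,18, 58,73,  73,91]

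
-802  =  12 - 814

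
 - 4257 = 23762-28019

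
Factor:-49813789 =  - 49813789^1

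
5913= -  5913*( - 1 )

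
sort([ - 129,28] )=[ - 129, 28]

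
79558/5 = 79558/5 = 15911.60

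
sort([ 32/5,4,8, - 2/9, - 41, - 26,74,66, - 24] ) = [-41 ,-26, - 24, - 2/9,4,  32/5,8,66,74]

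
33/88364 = 33/88364 = 0.00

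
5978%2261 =1456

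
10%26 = 10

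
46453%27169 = 19284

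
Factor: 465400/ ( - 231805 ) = - 2^3*5^1*7^ (-1 )*13^1 * 37^ ( - 1)= - 520/259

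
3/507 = 1/169 = 0.01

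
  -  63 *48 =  - 3024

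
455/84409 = 35/6493 = 0.01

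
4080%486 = 192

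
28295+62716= 91011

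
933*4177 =3897141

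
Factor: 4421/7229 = 4421^1*7229^(-1 ) 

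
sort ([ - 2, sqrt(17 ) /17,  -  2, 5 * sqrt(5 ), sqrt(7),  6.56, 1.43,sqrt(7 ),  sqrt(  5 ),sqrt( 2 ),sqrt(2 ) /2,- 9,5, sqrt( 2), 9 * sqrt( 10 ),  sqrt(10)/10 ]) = [ -9, - 2, - 2 , sqrt(17)/17, sqrt(10 )/10, sqrt(2 ) /2,sqrt( 2), sqrt(2 ), 1.43, sqrt(5), sqrt(7 ), sqrt( 7), 5, 6.56, 5 * sqrt(5 ),9 * sqrt(10) ] 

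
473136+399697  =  872833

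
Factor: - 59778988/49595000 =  - 14944747/12398750 = - 2^( - 1)*5^( - 4 )*7^( - 1 ) * 13^ ( - 1 )*109^( - 1)*14944747^1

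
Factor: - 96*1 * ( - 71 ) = 6816 = 2^5*3^1* 71^1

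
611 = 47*13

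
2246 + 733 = 2979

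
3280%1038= 166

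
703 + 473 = 1176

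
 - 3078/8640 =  - 57/160 = -  0.36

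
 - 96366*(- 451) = 43461066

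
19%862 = 19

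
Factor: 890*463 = 412070 = 2^1*5^1*89^1*463^1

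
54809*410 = 22471690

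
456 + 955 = 1411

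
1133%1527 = 1133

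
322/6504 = 161/3252 = 0.05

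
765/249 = 255/83 =3.07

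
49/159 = 49/159 = 0.31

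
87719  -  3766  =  83953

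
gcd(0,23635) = 23635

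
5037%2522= 2515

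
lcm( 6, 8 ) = 24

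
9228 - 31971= - 22743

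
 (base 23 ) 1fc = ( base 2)1101110110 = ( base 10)886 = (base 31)SI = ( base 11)736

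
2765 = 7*395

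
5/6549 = 5/6549 = 0.00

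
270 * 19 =5130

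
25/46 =25/46 = 0.54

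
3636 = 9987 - 6351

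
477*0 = 0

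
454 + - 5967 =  - 5513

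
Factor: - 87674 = - 2^1 * 59^1*743^1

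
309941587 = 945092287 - 635150700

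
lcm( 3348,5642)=304668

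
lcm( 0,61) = 0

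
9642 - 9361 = 281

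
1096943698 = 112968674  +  983975024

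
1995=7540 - 5545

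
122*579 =70638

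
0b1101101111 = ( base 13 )528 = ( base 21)1KI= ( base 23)1F5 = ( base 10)879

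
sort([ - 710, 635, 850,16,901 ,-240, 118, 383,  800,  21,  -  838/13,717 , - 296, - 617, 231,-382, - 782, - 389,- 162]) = [ - 782,-710 , - 617, - 389,-382,-296, - 240, - 162, - 838/13, 16, 21,118 , 231, 383, 635, 717,  800, 850, 901] 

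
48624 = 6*8104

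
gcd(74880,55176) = 24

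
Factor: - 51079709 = -241^1*  211949^1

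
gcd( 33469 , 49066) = 1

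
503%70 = 13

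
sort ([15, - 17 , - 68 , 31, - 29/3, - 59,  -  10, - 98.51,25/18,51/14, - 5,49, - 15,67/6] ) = [ - 98.51, - 68, - 59, - 17, -15, - 10, - 29/3,-5,25/18, 51/14,67/6, 15, 31, 49]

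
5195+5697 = 10892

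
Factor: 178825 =5^2 *23^1*311^1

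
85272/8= 10659  =  10659.00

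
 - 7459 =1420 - 8879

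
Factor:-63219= - 3^1 * 13^1 *1621^1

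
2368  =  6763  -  4395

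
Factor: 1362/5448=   2^(  -  2) = 1/4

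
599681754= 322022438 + 277659316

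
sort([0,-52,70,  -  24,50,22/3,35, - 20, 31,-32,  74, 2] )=[ - 52, - 32,  -  24,-20,0,2,22/3 , 31, 35,50,  70, 74] 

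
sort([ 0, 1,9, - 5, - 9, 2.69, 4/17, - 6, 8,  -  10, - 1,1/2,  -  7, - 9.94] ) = [ - 10, - 9.94, -9, - 7, - 6, - 5, - 1,0, 4/17,1/2,1,2.69,8 , 9 ]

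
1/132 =1/132 = 0.01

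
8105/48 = 8105/48 = 168.85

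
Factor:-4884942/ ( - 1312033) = 2^1*3^1 * 71^1*109^(-1 )*11467^1*12037^( - 1) 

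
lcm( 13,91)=91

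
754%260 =234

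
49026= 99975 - 50949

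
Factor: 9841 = 13^1*757^1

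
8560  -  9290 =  - 730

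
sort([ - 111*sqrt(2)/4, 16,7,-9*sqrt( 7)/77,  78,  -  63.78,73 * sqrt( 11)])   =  [ - 63.78,  -  111*sqrt(2) /4, - 9*sqrt(7)/77,7, 16,  78,  73 * sqrt(11)]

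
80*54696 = 4375680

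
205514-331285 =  - 125771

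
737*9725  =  7167325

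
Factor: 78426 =2^1*3^2*4357^1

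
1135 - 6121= -4986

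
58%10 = 8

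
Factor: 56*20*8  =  8960 = 2^8*5^1*7^1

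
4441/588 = 7 + 325/588 =7.55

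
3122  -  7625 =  - 4503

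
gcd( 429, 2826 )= 3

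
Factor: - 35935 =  - 5^1* 7187^1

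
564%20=4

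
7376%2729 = 1918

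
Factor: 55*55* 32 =96800=2^5 * 5^2*11^2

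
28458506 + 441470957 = 469929463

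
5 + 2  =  7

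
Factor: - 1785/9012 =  - 2^( - 2)*5^1*7^1 *17^1*751^( - 1) =- 595/3004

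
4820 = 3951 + 869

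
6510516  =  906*7186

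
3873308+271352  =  4144660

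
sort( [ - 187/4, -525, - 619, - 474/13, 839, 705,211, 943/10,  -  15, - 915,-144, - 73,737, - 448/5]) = [ - 915, - 619 , - 525, - 144, - 448/5, - 73, - 187/4,- 474/13, - 15,943/10, 211, 705,  737,839 ] 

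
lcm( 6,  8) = 24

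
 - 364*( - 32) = 11648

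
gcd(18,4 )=2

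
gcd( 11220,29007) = 33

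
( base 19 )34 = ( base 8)75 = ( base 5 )221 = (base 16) 3d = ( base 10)61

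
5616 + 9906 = 15522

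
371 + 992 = 1363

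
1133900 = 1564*725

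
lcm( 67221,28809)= 201663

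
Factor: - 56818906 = -2^1*757^1*37529^1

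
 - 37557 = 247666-285223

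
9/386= 9/386 = 0.02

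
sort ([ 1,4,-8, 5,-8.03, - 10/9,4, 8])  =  [-8.03,-8, - 10/9, 1, 4, 4, 5, 8 ]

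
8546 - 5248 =3298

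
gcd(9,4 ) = 1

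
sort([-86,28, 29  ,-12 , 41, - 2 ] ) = [- 86,-12,  -  2,28, 29, 41]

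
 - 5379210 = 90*( - 59769)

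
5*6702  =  33510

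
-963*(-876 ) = 843588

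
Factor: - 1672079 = -1672079^1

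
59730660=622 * 96030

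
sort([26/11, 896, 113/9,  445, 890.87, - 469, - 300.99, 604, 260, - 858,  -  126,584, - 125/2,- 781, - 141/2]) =[ - 858, - 781, - 469,  -  300.99, - 126, - 141/2,-125/2,26/11, 113/9,260, 445, 584, 604, 890.87, 896] 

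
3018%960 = 138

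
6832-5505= 1327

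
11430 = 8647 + 2783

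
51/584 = 51/584  =  0.09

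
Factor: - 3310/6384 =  -1655/3192= -  2^(  -  3)*3^ ( - 1)*5^1*7^( - 1 )*19^( - 1 )*331^1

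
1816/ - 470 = - 908/235 = -3.86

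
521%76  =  65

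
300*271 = 81300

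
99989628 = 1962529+98027099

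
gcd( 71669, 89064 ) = 1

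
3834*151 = 578934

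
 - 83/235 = -1 + 152/235 = - 0.35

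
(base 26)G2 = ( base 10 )418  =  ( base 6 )1534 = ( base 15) 1CD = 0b110100010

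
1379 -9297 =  - 7918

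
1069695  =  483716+585979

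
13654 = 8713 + 4941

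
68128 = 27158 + 40970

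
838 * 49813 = 41743294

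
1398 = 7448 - 6050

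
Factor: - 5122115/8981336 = - 2^( - 3)*5^1*7^( - 1 )*13^( - 3 )*19^1*73^( - 1) * 53917^1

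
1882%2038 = 1882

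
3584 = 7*512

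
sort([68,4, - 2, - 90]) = [-90,-2 , 4,68] 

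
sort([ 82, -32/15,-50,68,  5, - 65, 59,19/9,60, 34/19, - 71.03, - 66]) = [ - 71.03, - 66,-65, - 50, - 32/15,34/19,19/9,5, 59, 60,68, 82 ]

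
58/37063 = 58/37063 = 0.00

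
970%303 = 61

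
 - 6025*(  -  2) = 12050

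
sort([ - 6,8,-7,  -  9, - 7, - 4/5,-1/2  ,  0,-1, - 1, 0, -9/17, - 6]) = [ - 9 ,-7,-7,-6, - 6, - 1, - 1, - 4/5, - 9/17, - 1/2,0, 0,8 ] 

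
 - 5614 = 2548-8162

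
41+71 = 112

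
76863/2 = 76863/2 = 38431.50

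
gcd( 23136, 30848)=7712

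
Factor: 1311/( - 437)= - 3=-3^1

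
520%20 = 0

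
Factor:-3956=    - 2^2*23^1*43^1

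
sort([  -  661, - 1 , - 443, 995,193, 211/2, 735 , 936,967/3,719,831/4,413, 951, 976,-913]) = [ - 913, - 661,  -  443, - 1 , 211/2,193,831/4,967/3, 413, 719, 735, 936, 951,976, 995 ]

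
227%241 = 227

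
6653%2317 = 2019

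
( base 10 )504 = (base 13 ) 2ca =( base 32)fo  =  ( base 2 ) 111111000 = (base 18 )1a0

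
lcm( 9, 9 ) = 9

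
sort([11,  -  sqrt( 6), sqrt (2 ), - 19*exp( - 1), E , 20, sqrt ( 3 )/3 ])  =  [ - 19*exp( - 1),-sqrt( 6 ), sqrt(3 )/3 , sqrt( 2 ),E, 11, 20]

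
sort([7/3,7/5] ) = [ 7/5, 7/3]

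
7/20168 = 7/20168   =  0.00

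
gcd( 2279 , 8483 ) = 1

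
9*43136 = 388224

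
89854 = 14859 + 74995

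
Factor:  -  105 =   -  3^1 * 5^1*7^1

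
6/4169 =6/4169 = 0.00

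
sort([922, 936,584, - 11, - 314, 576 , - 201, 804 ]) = [ - 314, - 201, -11 , 576, 584,804, 922, 936]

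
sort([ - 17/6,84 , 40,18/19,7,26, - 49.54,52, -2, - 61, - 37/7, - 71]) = [ -71, - 61, - 49.54, - 37/7, - 17/6, - 2, 18/19 , 7,26, 40,52,84]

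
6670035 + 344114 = 7014149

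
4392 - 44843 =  -40451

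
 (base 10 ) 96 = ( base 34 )2s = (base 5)341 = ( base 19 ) 51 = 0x60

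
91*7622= 693602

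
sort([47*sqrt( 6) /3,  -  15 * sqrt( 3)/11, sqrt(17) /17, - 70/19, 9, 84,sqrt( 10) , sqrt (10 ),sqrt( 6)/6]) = [- 70/19,- 15*sqrt( 3)/11,sqrt( 17)/17, sqrt (6 ) /6, sqrt( 10),sqrt( 10),9, 47*sqrt( 6)/3,84 ]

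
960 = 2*480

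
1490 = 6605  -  5115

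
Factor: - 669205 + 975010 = 3^1*5^1*19^1*29^1* 37^1  =  305805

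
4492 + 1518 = 6010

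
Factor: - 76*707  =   - 2^2*7^1*19^1*101^1 = -53732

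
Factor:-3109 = -3109^1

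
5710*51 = 291210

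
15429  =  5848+9581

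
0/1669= 0 = 0.00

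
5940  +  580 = 6520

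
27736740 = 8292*3345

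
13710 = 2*6855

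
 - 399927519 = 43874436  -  443801955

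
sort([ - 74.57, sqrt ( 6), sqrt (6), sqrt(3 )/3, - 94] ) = [ - 94 , - 74.57,sqrt(3)/3,sqrt( 6 ),sqrt( 6)] 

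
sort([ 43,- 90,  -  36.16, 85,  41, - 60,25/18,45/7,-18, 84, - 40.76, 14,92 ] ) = [  -  90,- 60 , -40.76,- 36.16, - 18,25/18, 45/7, 14,41,43,84,85, 92]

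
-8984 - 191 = - 9175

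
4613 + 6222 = 10835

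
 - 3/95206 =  - 1 + 95203/95206 = - 0.00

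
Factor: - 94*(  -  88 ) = 2^4*11^1* 47^1 =8272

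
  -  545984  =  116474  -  662458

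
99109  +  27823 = 126932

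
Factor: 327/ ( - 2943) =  - 1/9 = - 3^ ( - 2)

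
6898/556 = 3449/278 = 12.41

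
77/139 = 77/139=0.55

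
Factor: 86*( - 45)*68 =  -2^3*3^2* 5^1*17^1 * 43^1 = - 263160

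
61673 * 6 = 370038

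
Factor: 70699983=3^1*3371^1*6991^1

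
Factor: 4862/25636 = 2^( - 1 )*11^1 * 29^( - 1) =11/58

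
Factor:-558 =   -  2^1*3^2*31^1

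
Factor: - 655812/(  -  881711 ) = 2^2*3^2*18217^1 * 881711^(  -  1 )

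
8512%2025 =412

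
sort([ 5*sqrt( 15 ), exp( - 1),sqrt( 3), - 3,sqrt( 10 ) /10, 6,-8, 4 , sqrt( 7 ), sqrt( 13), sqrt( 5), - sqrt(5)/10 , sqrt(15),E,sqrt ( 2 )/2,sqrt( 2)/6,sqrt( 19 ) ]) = [ - 8, - 3, - sqrt( 5)/10,sqrt( 2)/6, sqrt( 10 ) /10,exp( - 1 ),sqrt(2) /2,sqrt(3), sqrt( 5),sqrt( 7),  E , sqrt( 13),sqrt( 15),4, sqrt(  19),6,  5*sqrt( 15) ]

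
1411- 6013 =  - 4602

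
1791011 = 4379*409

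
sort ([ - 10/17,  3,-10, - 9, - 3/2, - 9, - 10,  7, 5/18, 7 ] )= [ - 10, - 10, - 9, - 9, - 3/2, - 10/17, 5/18, 3, 7, 7 ] 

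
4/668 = 1/167  =  0.01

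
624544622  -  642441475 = -17896853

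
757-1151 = -394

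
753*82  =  61746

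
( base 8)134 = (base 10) 92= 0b1011100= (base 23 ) 40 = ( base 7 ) 161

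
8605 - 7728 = 877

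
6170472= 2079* 2968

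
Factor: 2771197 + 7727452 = 7^1 * 23^1 * 61^1*1069^1 = 10498649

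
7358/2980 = 3679/1490 = 2.47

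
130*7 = 910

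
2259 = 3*753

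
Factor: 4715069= 17^1*23^1*31^1*389^1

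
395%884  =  395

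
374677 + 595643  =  970320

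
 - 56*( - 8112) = 454272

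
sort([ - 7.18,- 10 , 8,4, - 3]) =[ - 10,-7.18, - 3 , 4 , 8 ]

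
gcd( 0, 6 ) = 6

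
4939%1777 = 1385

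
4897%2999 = 1898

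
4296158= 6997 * 614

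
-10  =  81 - 91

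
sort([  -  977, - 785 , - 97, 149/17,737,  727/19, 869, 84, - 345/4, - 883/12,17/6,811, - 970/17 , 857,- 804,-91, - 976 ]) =[ - 977 , - 976, - 804, - 785, - 97, - 91 , - 345/4,  -  883/12, - 970/17 , 17/6,  149/17, 727/19, 84,  737,811, 857 , 869]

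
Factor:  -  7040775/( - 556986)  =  2346925/185662 = 2^( - 1)*5^2*7^1*13411^1*92831^(  -  1 )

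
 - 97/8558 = -97/8558 = -0.01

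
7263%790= 153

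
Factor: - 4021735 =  - 5^1*59^1*13633^1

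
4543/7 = 649=649.00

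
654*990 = 647460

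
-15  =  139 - 154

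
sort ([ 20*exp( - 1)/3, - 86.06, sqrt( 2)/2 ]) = [ - 86.06, sqrt( 2 )/2, 20*exp(-1 )/3] 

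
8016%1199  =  822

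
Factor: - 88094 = - 2^1*17^1* 2591^1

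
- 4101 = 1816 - 5917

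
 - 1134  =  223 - 1357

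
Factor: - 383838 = - 2^1  *3^1*7^1 *13^1* 19^1 *37^1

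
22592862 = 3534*6393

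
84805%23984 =12853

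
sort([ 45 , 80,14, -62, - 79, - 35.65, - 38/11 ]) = [ - 79, - 62, -35.65, - 38/11, 14,  45, 80 ] 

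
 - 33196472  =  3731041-36927513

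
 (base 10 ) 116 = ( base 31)3n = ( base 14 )84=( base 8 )164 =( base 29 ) 40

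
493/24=20+13/24  =  20.54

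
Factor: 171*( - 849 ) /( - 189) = 7^(-1) * 19^1 * 283^1 =5377/7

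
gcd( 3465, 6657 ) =21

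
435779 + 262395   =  698174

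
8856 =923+7933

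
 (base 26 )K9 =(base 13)319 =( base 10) 529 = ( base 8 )1021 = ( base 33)g1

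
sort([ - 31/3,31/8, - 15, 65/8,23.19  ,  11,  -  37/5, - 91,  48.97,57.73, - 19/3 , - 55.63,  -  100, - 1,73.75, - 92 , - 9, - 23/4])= [ - 100, - 92,-91,  -  55.63,- 15 ,- 31/3,-9,  -  37/5, - 19/3, - 23/4,  -  1,  31/8, 65/8, 11, 23.19,48.97, 57.73,73.75]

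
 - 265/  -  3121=265/3121 = 0.08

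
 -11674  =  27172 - 38846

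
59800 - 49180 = 10620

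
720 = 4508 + -3788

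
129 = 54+75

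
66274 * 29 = 1921946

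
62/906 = 31/453 = 0.07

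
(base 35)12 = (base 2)100101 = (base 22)1f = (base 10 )37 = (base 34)13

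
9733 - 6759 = 2974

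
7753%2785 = 2183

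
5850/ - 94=  -  2925/47 = - 62.23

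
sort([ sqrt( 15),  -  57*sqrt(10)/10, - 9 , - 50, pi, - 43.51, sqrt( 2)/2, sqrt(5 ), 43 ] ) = [ - 50, - 43.51, - 57 * sqrt(10) /10,-9,  sqrt(2)/2, sqrt (5),pi,sqrt(15),  43]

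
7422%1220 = 102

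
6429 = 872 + 5557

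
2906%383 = 225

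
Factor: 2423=2423^1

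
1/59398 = 1/59398 = 0.00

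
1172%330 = 182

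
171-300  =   - 129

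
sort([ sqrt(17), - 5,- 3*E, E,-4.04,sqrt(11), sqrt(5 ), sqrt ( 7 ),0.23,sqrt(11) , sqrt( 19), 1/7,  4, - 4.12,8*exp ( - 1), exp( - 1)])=[-3*E,- 5 , - 4.12, - 4.04, 1/7,0.23,  exp (-1 ),sqrt(5 ),sqrt( 7),E,  8*exp ( - 1),sqrt( 11),sqrt ( 11),4,  sqrt (17), sqrt(19) ] 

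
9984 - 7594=2390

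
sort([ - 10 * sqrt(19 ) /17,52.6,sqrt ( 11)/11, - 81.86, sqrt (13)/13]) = [ - 81.86, - 10*sqrt(19)/17 , sqrt(13 )/13,sqrt(11) /11,52.6]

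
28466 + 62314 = 90780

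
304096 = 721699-417603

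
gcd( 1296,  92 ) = 4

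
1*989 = 989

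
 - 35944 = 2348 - 38292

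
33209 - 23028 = 10181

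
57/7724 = 57/7724=0.01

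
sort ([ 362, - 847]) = [ - 847, 362]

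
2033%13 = 5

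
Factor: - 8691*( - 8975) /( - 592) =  - 2^( - 4)*3^1*5^2*37^( - 1 )*359^1*2897^1=- 78001725/592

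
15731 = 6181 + 9550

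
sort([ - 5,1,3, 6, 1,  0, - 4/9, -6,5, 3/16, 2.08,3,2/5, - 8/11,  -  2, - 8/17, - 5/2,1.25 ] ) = [ - 6, - 5, - 5/2,-2, - 8/11,-8/17, - 4/9,0,3/16,2/5,  1, 1,1.25, 2.08,3,3, 5,6]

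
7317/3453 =2 + 137/1151 = 2.12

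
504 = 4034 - 3530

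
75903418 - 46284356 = 29619062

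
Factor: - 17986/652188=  - 2^( -1 ) *3^( - 1 )*23^1*139^(-1) = - 23/834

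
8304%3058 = 2188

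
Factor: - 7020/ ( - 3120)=9/4 = 2^ ( - 2 )*3^2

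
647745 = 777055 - 129310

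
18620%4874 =3998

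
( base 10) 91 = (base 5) 331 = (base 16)5B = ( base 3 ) 10101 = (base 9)111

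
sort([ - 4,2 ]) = [ - 4,2 ]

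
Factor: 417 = 3^1*139^1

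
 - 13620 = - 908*15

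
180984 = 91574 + 89410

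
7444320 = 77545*96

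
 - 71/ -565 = 71/565 = 0.13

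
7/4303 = 7/4303 = 0.00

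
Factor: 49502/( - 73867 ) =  - 2^1*53^1*467^1*73867^( - 1 ) 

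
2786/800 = 1393/400 = 3.48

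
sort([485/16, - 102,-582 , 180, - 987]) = [-987 , - 582, - 102 , 485/16, 180] 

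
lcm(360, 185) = 13320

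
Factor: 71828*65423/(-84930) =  - 2^1*3^(-1)*5^( - 1)*19^( - 1) *149^ ( - 1) * 17957^1*65423^1 = - 2349601622/42465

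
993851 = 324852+668999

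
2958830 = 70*42269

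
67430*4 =269720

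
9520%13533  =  9520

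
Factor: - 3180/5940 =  - 53/99  =  - 3^( - 2)*11^( - 1)*53^1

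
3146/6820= 143/310 = 0.46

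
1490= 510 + 980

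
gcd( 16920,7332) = 564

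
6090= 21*290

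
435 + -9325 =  -8890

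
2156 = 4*539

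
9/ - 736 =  - 9/736 = - 0.01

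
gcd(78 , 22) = 2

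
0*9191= 0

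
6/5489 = 6/5489 =0.00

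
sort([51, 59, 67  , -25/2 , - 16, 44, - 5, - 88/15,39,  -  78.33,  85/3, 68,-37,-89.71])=[ - 89.71, - 78.33, - 37,  -  16,  -  25/2,-88/15, -5,85/3,39, 44,51 , 59, 67,68 ] 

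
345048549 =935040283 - 589991734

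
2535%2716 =2535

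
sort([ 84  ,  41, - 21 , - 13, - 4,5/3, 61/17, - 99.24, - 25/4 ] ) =[ - 99.24, - 21, - 13,-25/4, - 4,5/3, 61/17,41,84 ] 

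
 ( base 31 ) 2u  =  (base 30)32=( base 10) 92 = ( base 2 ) 1011100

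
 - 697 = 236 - 933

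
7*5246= 36722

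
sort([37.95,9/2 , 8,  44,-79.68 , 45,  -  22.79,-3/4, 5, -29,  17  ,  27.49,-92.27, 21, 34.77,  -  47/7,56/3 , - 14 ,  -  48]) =[-92.27,-79.68,-48, - 29, - 22.79 , - 14,  -  47/7 , - 3/4, 9/2 , 5,8,  17, 56/3,21,27.49,34.77,37.95, 44,45] 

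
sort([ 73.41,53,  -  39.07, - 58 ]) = [  -  58 , - 39.07, 53,73.41 ]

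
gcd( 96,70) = 2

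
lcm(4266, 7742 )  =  209034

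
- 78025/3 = - 26009 + 2/3 =- 26008.33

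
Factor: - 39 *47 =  - 1833 =-3^1 * 13^1*47^1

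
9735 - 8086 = 1649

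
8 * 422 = 3376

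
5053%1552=397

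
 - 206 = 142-348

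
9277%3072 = 61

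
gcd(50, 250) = 50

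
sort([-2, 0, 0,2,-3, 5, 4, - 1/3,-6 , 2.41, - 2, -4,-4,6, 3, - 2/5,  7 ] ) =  [-6 ,-4, - 4, - 3, - 2, - 2,  -  2/5, - 1/3, 0, 0,2,2.41, 3,4, 5, 6,7]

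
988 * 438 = 432744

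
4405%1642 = 1121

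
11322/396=28 +13/22= 28.59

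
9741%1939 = 46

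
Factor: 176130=2^1*3^2*5^1*19^1*103^1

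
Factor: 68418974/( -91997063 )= -2^1 * 13^3*23^1*677^1*91997063^( - 1)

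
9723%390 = 363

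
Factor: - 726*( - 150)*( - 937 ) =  - 102039300=- 2^2 * 3^2*5^2*11^2*937^1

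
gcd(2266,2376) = 22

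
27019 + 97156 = 124175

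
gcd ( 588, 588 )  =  588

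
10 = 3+7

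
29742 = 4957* 6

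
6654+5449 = 12103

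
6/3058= 3/1529=0.00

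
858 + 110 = 968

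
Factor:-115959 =-3^1*38653^1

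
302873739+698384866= 1001258605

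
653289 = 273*2393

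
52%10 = 2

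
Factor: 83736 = 2^3 * 3^2 * 1163^1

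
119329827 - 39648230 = 79681597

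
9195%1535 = 1520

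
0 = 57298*0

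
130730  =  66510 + 64220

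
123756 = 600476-476720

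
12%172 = 12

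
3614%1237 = 1140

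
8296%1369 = 82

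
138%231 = 138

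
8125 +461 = 8586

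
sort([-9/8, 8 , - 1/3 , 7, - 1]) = [  -  9/8, - 1, - 1/3,7,8]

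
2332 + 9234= 11566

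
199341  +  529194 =728535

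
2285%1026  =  233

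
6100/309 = 19 + 229/309 = 19.74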